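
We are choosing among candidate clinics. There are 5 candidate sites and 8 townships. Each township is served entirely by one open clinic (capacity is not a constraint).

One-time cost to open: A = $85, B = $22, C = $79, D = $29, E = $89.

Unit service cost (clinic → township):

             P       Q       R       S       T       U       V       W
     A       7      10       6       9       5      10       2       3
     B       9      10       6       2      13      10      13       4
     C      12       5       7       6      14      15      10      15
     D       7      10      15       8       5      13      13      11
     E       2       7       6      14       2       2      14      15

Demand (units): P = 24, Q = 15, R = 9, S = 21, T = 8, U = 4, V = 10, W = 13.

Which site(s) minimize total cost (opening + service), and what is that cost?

For any fixed open set, each township goes to its cheapest open site; total = fixed + service.
{A, B, E}: P→E 2·24=48, Q→E 7·15=105, R→A 6·9=54, S→B 2·21=42, T→E 2·8=16, U→E 2·4=8, V→A 2·10=20, W→A 3·13=39. Service 332; fixed 196; total 528.
{A, B, D, E}: service 332 + fixed 225 = 557
{B, E}: service 455 + fixed 111 = 566
{A, B, C, D, E}: P→E 2·24=48, Q→C 5·15=75, R→A 6·9=54, S→B 2·21=42, T→E 2·8=16, U→E 2·4=8, V→A 2·10=20, W→A 3·13=39. Service 302; fixed 304; total 606.
No other subset beats 528.

Open A, B and E; minimum total cost 528.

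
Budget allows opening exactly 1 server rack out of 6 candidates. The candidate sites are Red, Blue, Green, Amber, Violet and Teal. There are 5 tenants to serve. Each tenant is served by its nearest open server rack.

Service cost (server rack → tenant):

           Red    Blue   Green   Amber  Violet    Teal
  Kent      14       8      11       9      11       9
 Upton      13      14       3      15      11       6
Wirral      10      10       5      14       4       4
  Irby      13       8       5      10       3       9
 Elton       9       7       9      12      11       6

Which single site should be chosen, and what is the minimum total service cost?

With exactly 1 open, each tenant uses its cheapest among the chosen.
{Green}: Kent→Green 11, Upton→Green 3, Wirral→Green 5, Irby→Green 5, Elton→Green 9. Service cost 33.
{Teal}: service cost 34
{Violet}: service cost 40
Among all 6 size-1 choices, {Green} is lowest.

Choose Green only; total service cost 33.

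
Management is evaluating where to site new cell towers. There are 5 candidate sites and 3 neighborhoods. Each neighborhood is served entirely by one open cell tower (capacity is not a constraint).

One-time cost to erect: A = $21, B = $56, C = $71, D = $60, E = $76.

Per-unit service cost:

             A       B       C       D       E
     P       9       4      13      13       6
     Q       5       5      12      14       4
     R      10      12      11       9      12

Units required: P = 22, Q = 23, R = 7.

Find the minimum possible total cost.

For any fixed open set, each neighborhood goes to its cheapest open site; total = fixed + service.
{B}: P→B 4·22=88, Q→B 5·23=115, R→B 12·7=84. Service 287; fixed 56; total 343.
{A, B}: service 273 + fixed 77 = 350
{B, D}: service 266 + fixed 116 = 382
{A, B, C, D, E}: service 243 + fixed 284 = 527
No other subset beats 343.

Minimum total cost: 343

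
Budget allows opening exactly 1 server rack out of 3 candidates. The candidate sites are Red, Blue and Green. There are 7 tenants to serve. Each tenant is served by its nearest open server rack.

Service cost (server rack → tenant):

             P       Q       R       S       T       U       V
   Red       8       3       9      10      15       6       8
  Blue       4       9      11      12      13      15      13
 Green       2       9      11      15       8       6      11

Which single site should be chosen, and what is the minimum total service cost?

Choose Red only; total service cost 59.

With exactly 1 open, each tenant uses its cheapest among the chosen.
{Red}: P→Red 8, Q→Red 3, R→Red 9, S→Red 10, T→Red 15, U→Red 6, V→Red 8. Service cost 59.
{Green}: service cost 62
{Blue}: service cost 77
Among all 3 size-1 choices, {Red} is lowest.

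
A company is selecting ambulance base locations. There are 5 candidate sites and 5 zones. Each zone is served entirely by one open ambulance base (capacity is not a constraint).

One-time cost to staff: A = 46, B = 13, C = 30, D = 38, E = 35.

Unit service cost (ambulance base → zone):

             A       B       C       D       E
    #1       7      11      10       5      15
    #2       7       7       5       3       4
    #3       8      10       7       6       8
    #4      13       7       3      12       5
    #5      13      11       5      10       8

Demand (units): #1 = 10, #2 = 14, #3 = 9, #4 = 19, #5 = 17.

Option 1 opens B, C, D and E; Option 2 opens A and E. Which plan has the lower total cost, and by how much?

Option 1: {B, C, D, E}: #1→D 5·10=50, #2→D 3·14=42, #3→D 6·9=54, #4→C 3·19=57, #5→C 5·17=85. Service 288; fixed 116; total 404.
Option 2: {A, E}: #1→A 7·10=70, #2→E 4·14=56, #3→A 8·9=72, #4→E 5·19=95, #5→E 8·17=136. Service 429; fixed 81; total 510.
Difference: |404 − 510| = 106.

Option 1 is cheaper by 106.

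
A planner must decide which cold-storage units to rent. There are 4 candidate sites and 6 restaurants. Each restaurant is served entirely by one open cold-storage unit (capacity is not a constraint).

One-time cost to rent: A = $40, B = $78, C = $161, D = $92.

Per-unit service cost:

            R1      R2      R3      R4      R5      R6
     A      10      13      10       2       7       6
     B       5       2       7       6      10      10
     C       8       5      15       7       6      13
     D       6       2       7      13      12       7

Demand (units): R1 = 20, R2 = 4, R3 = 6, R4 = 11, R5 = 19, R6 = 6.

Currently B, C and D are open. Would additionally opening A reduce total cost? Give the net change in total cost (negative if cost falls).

Yes — net change −10 (cost falls by 10).

Current service cost with {B, C, D}: 372.
Adding A: each restaurant re-picks its cheapest; new service cost 322, saving 50.
Extra fixed cost: 40. Net change = 40 − 50 = -10.
(Totals: 703 → 693.)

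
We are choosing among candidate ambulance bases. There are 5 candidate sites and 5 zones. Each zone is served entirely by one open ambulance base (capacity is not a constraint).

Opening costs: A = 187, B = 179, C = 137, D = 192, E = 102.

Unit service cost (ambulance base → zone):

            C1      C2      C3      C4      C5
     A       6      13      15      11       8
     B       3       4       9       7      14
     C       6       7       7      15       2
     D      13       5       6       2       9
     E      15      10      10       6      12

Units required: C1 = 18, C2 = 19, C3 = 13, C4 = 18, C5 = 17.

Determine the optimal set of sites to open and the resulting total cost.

Open C and D; minimum total cost 680.

For any fixed open set, each zone goes to its cheapest open site; total = fixed + service.
{C, D}: C1→C 6·18=108, C2→D 5·19=95, C3→D 6·13=78, C4→D 2·18=36, C5→C 2·17=34. Service 351; fixed 329; total 680.
{B, C}: C1→B 3·18=54, C2→B 4·19=76, C3→C 7·13=91, C4→B 7·18=126, C5→C 2·17=34. Service 381; fixed 316; total 697.
{C, E}: service 474 + fixed 239 = 713
{A, B, C, D, E}: service 278 + fixed 797 = 1075
No other subset beats 680.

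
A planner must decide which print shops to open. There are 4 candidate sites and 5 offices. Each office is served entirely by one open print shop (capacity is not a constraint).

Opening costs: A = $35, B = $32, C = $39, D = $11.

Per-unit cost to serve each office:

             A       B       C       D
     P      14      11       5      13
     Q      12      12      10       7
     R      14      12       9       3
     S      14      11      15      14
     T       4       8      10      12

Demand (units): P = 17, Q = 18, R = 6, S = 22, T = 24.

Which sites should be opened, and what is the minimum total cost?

Open A, B, C and D; minimum total cost 684.

For any fixed open set, each office goes to its cheapest open site; total = fixed + service.
{A, B, C, D}: P→C 5·17=85, Q→D 7·18=126, R→D 3·6=18, S→B 11·22=242, T→A 4·24=96. Service 567; fixed 117; total 684.
{A, C, D}: service 633 + fixed 85 = 718
{B, C, D}: service 663 + fixed 82 = 745
{D}: P→D 13·17=221, Q→D 7·18=126, R→D 3·6=18, S→D 14·22=308, T→D 12·24=288. Service 961; fixed 11; total 972.
(All 15 nonempty subsets were checked; A, B, C and D is lowest.)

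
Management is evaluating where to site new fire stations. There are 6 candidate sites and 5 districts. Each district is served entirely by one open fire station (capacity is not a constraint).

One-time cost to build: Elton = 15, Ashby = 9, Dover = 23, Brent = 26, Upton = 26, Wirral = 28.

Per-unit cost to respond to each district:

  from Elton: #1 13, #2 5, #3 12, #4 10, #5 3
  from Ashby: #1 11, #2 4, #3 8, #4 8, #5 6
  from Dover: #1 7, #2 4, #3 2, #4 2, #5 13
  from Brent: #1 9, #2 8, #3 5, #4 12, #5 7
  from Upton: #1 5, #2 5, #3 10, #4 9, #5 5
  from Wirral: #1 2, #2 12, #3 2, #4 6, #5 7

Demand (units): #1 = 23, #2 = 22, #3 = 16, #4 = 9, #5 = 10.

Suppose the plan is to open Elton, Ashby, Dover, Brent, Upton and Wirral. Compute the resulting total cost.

Each district is assigned to its cheapest site among the open ones.
{Elton, Ashby, Dover, Brent, Upton, Wirral}: #1→Wirral 2·23=46, #2→Ashby 4·22=88, #3→Dover 2·16=32, #4→Dover 2·9=18, #5→Elton 3·10=30. Service 214; fixed 127; total 341.

Total cost: 341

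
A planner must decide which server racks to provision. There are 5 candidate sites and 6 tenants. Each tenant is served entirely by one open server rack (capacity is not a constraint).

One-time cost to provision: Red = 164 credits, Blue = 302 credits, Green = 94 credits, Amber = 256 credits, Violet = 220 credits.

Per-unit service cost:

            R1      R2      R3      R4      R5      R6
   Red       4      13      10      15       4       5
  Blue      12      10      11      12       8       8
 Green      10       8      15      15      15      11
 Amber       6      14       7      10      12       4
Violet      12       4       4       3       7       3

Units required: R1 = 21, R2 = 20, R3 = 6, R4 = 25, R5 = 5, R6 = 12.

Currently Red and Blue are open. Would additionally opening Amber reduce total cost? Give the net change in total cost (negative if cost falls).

No — net change +176 (cost rises by 176).

Current service cost with {Red, Blue}: 724.
Adding Amber: each tenant re-picks its cheapest; new service cost 644, saving 80.
Extra fixed cost: 256. Net change = 256 − 80 = 176.
(Totals: 1190 → 1366.)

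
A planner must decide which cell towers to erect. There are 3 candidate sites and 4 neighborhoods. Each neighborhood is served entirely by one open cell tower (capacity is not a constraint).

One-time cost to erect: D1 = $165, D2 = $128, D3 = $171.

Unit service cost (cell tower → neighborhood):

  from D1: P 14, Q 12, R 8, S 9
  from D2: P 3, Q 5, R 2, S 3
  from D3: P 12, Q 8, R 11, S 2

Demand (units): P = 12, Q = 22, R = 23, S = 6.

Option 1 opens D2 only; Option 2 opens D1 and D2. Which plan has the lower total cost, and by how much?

Option 1 is cheaper by 165.

Option 1: {D2}: P→D2 3·12=36, Q→D2 5·22=110, R→D2 2·23=46, S→D2 3·6=18. Service 210; fixed 128; total 338.
Option 2: {D1, D2}: P→D2 3·12=36, Q→D2 5·22=110, R→D2 2·23=46, S→D2 3·6=18. Service 210; fixed 293; total 503.
Difference: |338 − 503| = 165.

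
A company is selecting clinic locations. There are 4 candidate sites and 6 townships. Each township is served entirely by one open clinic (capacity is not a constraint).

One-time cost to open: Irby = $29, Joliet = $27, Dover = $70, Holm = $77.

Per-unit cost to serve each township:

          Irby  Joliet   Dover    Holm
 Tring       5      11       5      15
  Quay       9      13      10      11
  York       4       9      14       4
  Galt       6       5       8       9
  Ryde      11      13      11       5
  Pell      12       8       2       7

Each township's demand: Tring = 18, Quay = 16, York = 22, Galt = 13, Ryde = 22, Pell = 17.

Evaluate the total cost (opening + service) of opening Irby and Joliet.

Total cost: 821

Each township is assigned to its cheapest site among the open ones.
{Irby, Joliet}: Tring→Irby 5·18=90, Quay→Irby 9·16=144, York→Irby 4·22=88, Galt→Joliet 5·13=65, Ryde→Irby 11·22=242, Pell→Joliet 8·17=136. Service 765; fixed 56; total 821.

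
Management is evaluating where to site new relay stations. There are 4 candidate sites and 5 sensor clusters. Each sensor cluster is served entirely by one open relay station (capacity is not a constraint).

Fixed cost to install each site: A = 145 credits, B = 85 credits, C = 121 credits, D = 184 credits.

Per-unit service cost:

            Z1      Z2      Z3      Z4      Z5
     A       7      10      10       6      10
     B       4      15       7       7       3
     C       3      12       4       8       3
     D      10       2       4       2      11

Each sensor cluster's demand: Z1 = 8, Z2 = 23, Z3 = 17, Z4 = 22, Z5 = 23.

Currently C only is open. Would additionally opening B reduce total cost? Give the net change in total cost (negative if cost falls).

No — net change +63 (cost rises by 63).

Current service cost with {C}: 613.
Adding B: each sensor cluster re-picks its cheapest; new service cost 591, saving 22.
Extra fixed cost: 85. Net change = 85 − 22 = 63.
(Totals: 734 → 797.)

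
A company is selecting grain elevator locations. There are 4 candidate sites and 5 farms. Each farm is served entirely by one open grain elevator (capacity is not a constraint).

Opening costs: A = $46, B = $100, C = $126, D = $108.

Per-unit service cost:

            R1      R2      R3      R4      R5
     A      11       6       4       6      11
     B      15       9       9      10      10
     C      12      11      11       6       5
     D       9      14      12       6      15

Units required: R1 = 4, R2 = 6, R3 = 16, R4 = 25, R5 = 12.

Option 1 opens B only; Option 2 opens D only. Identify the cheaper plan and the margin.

Option 1: {B}: R1→B 15·4=60, R2→B 9·6=54, R3→B 9·16=144, R4→B 10·25=250, R5→B 10·12=120. Service 628; fixed 100; total 728.
Option 2: {D}: R1→D 9·4=36, R2→D 14·6=84, R3→D 12·16=192, R4→D 6·25=150, R5→D 15·12=180. Service 642; fixed 108; total 750.
Difference: |728 − 750| = 22.

Option 1 is cheaper by 22.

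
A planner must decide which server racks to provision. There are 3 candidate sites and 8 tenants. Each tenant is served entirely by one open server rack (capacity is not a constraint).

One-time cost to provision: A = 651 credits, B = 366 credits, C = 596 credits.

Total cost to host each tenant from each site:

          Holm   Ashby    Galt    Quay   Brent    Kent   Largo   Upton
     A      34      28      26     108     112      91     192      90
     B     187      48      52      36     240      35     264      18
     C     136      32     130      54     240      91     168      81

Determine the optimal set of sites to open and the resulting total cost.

Open B only; minimum total cost 1246.

For any fixed open set, each tenant goes to its cheapest open site; total = fixed + service.
{B}: Holm→B 187, Ashby→B 48, Galt→B 52, Quay→B 36, Brent→B 240, Kent→B 35, Largo→B 264, Upton→B 18. Service 880; fixed 366; total 1246.
{A}: Holm→A 34, Ashby→A 28, Galt→A 26, Quay→A 108, Brent→A 112, Kent→A 91, Largo→A 192, Upton→A 90. Service 681; fixed 651; total 1332.
{A, B}: Holm→A 34, Ashby→A 28, Galt→A 26, Quay→B 36, Brent→A 112, Kent→B 35, Largo→A 192, Upton→B 18. Service 481; fixed 1017; total 1498.
{A, B, C}: service 457 + fixed 1613 = 2070
No other subset beats 1246.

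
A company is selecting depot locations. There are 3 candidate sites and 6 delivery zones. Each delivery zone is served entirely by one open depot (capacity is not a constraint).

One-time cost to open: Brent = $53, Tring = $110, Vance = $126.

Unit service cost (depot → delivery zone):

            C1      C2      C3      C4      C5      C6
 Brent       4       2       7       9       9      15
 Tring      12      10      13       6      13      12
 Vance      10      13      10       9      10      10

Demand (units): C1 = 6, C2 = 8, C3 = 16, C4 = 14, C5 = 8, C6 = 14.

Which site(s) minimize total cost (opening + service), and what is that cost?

For any fixed open set, each delivery zone goes to its cheapest open site; total = fixed + service.
{Brent}: C1→Brent 4·6=24, C2→Brent 2·8=16, C3→Brent 7·16=112, C4→Brent 9·14=126, C5→Brent 9·8=72, C6→Brent 15·14=210. Service 560; fixed 53; total 613.
{Brent, Tring}: C1→Brent 4·6=24, C2→Brent 2·8=16, C3→Brent 7·16=112, C4→Tring 6·14=84, C5→Brent 9·8=72, C6→Tring 12·14=168. Service 476; fixed 163; total 639.
{Brent, Vance}: C1→Brent 4·6=24, C2→Brent 2·8=16, C3→Brent 7·16=112, C4→Brent 9·14=126, C5→Brent 9·8=72, C6→Vance 10·14=140. Service 490; fixed 179; total 669.
{Brent, Tring, Vance}: service 448 + fixed 289 = 737
No other subset beats 613.

Open Brent only; minimum total cost 613.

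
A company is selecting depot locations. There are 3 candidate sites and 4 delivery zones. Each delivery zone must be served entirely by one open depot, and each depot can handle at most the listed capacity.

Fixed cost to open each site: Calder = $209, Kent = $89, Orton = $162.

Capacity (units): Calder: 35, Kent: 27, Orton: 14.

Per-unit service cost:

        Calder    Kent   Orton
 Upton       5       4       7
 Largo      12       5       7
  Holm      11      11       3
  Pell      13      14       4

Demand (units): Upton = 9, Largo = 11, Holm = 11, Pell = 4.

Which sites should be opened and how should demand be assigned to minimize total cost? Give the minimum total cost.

Open {Kent, Orton}: Upton→Kent 4·9=36, Largo→Kent 5·11=55, Holm→Orton 3·11=33, Pell→Kent 14·4=56.
Loads: Kent carries 24/27, Orton carries 11/14. Service 180; fixed 251; total 431.
Next best feasible plan costs 506.

Minimum total cost: 431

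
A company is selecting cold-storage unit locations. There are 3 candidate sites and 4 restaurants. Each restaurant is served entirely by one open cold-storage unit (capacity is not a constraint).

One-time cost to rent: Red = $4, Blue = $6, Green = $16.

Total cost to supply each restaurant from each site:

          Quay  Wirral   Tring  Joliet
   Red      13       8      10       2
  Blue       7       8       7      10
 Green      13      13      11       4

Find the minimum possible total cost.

Minimum total cost: 34

For any fixed open set, each restaurant goes to its cheapest open site; total = fixed + service.
{Red, Blue}: Quay→Blue 7, Wirral→Red 8, Tring→Blue 7, Joliet→Red 2. Service 24; fixed 10; total 34.
{Red}: Quay→Red 13, Wirral→Red 8, Tring→Red 10, Joliet→Red 2. Service 33; fixed 4; total 37.
{Blue}: service 32 + fixed 6 = 38
{Red, Blue, Green}: service 24 + fixed 26 = 50
No other subset beats 34.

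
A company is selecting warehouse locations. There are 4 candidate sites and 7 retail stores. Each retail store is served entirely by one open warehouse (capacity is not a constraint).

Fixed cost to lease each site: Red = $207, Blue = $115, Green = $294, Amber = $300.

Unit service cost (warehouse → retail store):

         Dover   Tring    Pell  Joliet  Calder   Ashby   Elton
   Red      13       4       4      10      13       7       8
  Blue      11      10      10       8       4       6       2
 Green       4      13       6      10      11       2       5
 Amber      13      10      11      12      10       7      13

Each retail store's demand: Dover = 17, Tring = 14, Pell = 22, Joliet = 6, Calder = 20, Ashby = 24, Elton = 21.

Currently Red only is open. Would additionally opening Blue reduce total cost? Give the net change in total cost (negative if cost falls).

Yes — net change −261 (cost falls by 261).

Current service cost with {Red}: 1021.
Adding Blue: each retail store re-picks its cheapest; new service cost 645, saving 376.
Extra fixed cost: 115. Net change = 115 − 376 = -261.
(Totals: 1228 → 967.)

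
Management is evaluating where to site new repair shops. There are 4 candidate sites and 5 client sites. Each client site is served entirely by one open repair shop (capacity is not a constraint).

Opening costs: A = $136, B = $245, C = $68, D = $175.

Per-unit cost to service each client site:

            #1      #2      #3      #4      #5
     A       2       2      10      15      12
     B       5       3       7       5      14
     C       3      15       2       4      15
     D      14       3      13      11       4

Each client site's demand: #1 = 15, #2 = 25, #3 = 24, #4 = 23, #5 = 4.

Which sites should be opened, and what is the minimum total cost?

Open A and C; minimum total cost 472.

For any fixed open set, each client site goes to its cheapest open site; total = fixed + service.
{A, C}: #1→A 2·15=30, #2→A 2·25=50, #3→C 2·24=48, #4→C 4·23=92, #5→A 12·4=48. Service 268; fixed 204; total 472.
{C, D}: service 276 + fixed 243 = 519
{A, C, D}: service 236 + fixed 379 = 615
{A, B, C, D}: #1→A 2·15=30, #2→A 2·25=50, #3→C 2·24=48, #4→C 4·23=92, #5→D 4·4=16. Service 236; fixed 624; total 860.
(All 15 nonempty subsets were checked; A and C is lowest.)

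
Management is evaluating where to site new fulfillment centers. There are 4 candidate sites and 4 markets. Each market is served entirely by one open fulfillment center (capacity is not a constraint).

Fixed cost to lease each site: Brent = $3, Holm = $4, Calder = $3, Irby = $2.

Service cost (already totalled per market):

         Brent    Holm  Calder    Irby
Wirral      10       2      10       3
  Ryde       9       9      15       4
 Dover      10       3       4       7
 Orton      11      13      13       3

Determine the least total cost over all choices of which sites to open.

For any fixed open set, each market goes to its cheapest open site; total = fixed + service.
{Holm, Irby}: Wirral→Holm 2, Ryde→Irby 4, Dover→Holm 3, Orton→Irby 3. Service 12; fixed 6; total 18.
{Calder, Irby}: service 14 + fixed 5 = 19
{Irby}: service 17 + fixed 2 = 19
{Brent, Holm, Calder, Irby}: Wirral→Holm 2, Ryde→Irby 4, Dover→Holm 3, Orton→Irby 3. Service 12; fixed 12; total 24.
No other subset beats 18.

Minimum total cost: 18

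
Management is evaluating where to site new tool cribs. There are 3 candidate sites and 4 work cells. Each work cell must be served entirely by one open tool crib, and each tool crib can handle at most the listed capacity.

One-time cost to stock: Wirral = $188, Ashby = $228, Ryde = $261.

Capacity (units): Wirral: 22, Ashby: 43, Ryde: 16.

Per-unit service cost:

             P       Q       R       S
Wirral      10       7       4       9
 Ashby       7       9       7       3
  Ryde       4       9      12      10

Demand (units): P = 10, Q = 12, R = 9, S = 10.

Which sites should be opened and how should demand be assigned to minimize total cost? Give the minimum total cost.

Open {Ashby}: P→Ashby 7·10=70, Q→Ashby 9·12=108, R→Ashby 7·9=63, S→Ashby 3·10=30.
Loads: Ashby carries 41/43. Service 271; fixed 228; total 499.
Next best feasible plan costs 636.

Minimum total cost: 499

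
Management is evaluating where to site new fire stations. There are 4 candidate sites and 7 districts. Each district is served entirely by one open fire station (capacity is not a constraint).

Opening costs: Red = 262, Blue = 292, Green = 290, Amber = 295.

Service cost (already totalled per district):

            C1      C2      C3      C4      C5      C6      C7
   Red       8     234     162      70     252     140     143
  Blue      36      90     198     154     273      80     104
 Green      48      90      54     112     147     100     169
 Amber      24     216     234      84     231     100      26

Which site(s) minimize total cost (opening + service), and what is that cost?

Open Green only; minimum total cost 1010.

For any fixed open set, each district goes to its cheapest open site; total = fixed + service.
{Green}: C1→Green 48, C2→Green 90, C3→Green 54, C4→Green 112, C5→Green 147, C6→Green 100, C7→Green 169. Service 720; fixed 290; total 1010.
{Green, Amber}: service 525 + fixed 585 = 1110
{Red, Green}: service 612 + fixed 552 = 1164
{Red, Blue, Green, Amber}: service 475 + fixed 1139 = 1614
(All 15 nonempty subsets were checked; Green only is lowest.)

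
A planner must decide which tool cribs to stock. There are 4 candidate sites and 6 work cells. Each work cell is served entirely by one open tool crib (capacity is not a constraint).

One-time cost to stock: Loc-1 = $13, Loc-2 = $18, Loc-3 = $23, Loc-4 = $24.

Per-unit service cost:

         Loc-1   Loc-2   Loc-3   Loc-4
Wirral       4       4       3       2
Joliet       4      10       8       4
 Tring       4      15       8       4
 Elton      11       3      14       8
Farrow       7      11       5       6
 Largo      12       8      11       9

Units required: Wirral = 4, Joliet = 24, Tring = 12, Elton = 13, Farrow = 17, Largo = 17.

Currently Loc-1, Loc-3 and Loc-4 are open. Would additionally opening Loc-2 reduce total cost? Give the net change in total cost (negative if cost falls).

Current service cost with {Loc-1, Loc-3, Loc-4}: 494.
Adding Loc-2: each work cell re-picks its cheapest; new service cost 412, saving 82.
Extra fixed cost: 18. Net change = 18 − 82 = -64.
(Totals: 554 → 490.)

Yes — net change −64 (cost falls by 64).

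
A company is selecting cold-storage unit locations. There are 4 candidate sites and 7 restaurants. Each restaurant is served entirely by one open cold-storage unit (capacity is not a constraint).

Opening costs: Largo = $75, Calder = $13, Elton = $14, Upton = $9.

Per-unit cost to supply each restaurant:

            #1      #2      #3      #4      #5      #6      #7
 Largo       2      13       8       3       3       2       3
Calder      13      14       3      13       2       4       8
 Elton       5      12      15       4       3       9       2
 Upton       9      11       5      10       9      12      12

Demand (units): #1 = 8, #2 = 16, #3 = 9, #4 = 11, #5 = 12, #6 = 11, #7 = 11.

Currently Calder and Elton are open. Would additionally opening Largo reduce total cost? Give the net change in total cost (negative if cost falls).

No — net change +18 (cost rises by 18).

Current service cost with {Calder, Elton}: 393.
Adding Largo: each restaurant re-picks its cheapest; new service cost 336, saving 57.
Extra fixed cost: 75. Net change = 75 − 57 = 18.
(Totals: 420 → 438.)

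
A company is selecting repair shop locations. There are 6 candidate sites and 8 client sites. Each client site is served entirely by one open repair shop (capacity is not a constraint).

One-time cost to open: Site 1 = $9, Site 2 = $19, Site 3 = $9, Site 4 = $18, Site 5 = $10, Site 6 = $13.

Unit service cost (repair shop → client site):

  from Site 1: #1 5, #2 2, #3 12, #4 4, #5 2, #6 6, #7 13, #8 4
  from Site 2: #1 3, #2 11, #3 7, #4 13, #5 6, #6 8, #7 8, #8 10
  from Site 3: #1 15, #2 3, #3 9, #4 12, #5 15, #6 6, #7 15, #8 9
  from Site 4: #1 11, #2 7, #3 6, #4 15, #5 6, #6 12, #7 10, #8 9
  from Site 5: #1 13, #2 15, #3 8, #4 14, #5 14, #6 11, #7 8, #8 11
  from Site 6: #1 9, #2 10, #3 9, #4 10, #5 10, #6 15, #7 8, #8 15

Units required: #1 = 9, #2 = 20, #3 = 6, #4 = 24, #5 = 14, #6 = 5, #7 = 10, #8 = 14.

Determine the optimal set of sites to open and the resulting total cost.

Open Site 1 and Site 2; minimum total cost 427.

For any fixed open set, each client site goes to its cheapest open site; total = fixed + service.
{Site 1, Site 2}: #1→Site 2 3·9=27, #2→Site 1 2·20=40, #3→Site 2 7·6=42, #4→Site 1 4·24=96, #5→Site 1 2·14=28, #6→Site 1 6·5=30, #7→Site 2 8·10=80, #8→Site 1 4·14=56. Service 399; fixed 28; total 427.
{Site 1, Site 2, Site 3}: service 399 + fixed 37 = 436
{Site 1, Site 2, Site 5}: #1→Site 2 3·9=27, #2→Site 1 2·20=40, #3→Site 2 7·6=42, #4→Site 1 4·24=96, #5→Site 1 2·14=28, #6→Site 1 6·5=30, #7→Site 2 8·10=80, #8→Site 1 4·14=56. Service 399; fixed 38; total 437.
{Site 1, Site 2, Site 3, Site 4, Site 5, Site 6}: #1→Site 2 3·9=27, #2→Site 1 2·20=40, #3→Site 4 6·6=36, #4→Site 1 4·24=96, #5→Site 1 2·14=28, #6→Site 1 6·5=30, #7→Site 2 8·10=80, #8→Site 1 4·14=56. Service 393; fixed 78; total 471.
No other subset beats 427.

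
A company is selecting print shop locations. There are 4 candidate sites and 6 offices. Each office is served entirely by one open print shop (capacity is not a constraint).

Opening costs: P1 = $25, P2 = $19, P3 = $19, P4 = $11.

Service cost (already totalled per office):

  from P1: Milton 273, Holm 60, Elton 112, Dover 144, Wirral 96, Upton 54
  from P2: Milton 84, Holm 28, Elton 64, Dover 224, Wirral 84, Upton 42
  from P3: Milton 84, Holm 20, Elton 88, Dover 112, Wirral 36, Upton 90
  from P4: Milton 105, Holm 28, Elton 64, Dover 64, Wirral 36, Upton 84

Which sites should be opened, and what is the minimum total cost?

Open P2 and P4; minimum total cost 348.

For any fixed open set, each office goes to its cheapest open site; total = fixed + service.
{P2, P4}: Milton→P2 84, Holm→P2 28, Elton→P2 64, Dover→P4 64, Wirral→P4 36, Upton→P2 42. Service 318; fixed 30; total 348.
{P2, P3, P4}: service 310 + fixed 49 = 359
{P1, P2, P4}: Milton→P2 84, Holm→P2 28, Elton→P2 64, Dover→P4 64, Wirral→P4 36, Upton→P2 42. Service 318; fixed 55; total 373.
{P1, P2, P3, P4}: service 310 + fixed 74 = 384
No other subset beats 348.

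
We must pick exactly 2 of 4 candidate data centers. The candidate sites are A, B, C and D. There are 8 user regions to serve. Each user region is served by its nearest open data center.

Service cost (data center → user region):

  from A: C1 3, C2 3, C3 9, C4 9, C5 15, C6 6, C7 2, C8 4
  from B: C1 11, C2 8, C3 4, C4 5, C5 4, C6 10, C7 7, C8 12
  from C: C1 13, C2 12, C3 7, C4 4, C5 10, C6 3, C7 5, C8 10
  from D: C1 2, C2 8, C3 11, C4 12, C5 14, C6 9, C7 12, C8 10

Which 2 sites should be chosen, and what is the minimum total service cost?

Choose A and B; total service cost 31.

With exactly 2 open, each user region uses its cheapest among the chosen.
{A, B}: C1→A 3, C2→A 3, C3→B 4, C4→B 5, C5→B 4, C6→A 6, C7→A 2, C8→A 4. Service cost 31.
{A, C}: service cost 36
{A, D}: service cost 49
Among all 6 size-2 choices, {A, B} is lowest.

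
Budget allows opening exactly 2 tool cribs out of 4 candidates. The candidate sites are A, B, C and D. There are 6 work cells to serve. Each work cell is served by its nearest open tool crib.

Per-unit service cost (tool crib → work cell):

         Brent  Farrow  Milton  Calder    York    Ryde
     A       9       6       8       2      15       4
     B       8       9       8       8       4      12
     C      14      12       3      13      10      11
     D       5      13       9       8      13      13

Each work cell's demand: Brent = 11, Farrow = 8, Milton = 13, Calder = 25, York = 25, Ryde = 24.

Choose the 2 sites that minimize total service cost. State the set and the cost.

With exactly 2 open, each work cell uses its cheapest among the chosen.
{A, B}: Brent→B 8·11=88, Farrow→A 6·8=48, Milton→A 8·13=104, Calder→A 2·25=50, York→B 4·25=100, Ryde→A 4·24=96. Service cost 486.
{A, C}: service cost 582
{A, D}: service cost 678
Among all 6 size-2 choices, {A, B} is lowest.

Choose A and B; total service cost 486.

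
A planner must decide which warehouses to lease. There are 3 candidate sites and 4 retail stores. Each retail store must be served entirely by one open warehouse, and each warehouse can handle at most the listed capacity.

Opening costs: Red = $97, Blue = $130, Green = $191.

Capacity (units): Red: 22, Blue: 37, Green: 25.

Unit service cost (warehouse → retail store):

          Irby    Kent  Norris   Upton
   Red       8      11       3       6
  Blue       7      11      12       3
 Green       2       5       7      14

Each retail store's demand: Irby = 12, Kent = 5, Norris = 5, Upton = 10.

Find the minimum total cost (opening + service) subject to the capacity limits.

Open {Blue}: Irby→Blue 7·12=84, Kent→Blue 11·5=55, Norris→Blue 12·5=60, Upton→Blue 3·10=30.
Loads: Blue carries 32/37. Service 229; fixed 130; total 359.
Next best feasible plan costs 411.

Minimum total cost: 359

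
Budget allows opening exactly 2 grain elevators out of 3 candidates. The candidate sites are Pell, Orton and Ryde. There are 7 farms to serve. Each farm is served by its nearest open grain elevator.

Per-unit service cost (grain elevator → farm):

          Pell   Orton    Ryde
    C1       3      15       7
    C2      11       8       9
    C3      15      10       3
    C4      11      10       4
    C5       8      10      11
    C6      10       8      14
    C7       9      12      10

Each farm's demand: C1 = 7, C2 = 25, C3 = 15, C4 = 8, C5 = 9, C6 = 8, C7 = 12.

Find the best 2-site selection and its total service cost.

With exactly 2 open, each farm uses its cheapest among the chosen.
{Pell, Ryde}: C1→Pell 3·7=21, C2→Ryde 9·25=225, C3→Ryde 3·15=45, C4→Ryde 4·8=32, C5→Pell 8·9=72, C6→Pell 10·8=80, C7→Pell 9·12=108. Service cost 583.
{Orton, Ryde}: service cost 600
{Pell, Orton}: service cost 695
Among all 3 size-2 choices, {Pell, Ryde} is lowest.

Choose Pell and Ryde; total service cost 583.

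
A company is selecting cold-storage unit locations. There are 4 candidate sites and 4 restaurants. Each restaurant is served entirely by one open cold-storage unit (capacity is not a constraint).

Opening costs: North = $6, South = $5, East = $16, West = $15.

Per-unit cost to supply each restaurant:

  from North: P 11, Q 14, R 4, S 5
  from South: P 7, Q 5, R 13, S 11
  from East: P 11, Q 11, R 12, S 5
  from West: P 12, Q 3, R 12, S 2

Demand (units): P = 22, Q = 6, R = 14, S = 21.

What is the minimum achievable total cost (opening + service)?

Minimum total cost: 296

For any fixed open set, each restaurant goes to its cheapest open site; total = fixed + service.
{North, South, West}: P→South 7·22=154, Q→West 3·6=18, R→North 4·14=56, S→West 2·21=42. Service 270; fixed 26; total 296.
{North, South, East, West}: service 270 + fixed 42 = 312
{North, South}: service 345 + fixed 11 = 356
{South}: service 597 + fixed 5 = 602
No other subset beats 296.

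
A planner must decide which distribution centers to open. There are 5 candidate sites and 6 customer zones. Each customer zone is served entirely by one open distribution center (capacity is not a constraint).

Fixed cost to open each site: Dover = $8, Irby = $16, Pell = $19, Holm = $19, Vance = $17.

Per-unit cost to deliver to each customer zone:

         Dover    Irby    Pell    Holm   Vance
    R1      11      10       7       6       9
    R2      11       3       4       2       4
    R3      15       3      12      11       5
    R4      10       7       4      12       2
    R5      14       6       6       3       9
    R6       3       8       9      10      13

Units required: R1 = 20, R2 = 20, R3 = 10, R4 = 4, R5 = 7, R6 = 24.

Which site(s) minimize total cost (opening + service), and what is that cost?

Open Dover, Irby, Holm and Vance; minimum total cost 351.

For any fixed open set, each customer zone goes to its cheapest open site; total = fixed + service.
{Dover, Irby, Holm, Vance}: R1→Holm 6·20=120, R2→Holm 2·20=40, R3→Irby 3·10=30, R4→Vance 2·4=8, R5→Holm 3·7=21, R6→Dover 3·24=72. Service 291; fixed 60; total 351.
{Dover, Irby, Holm}: service 311 + fixed 43 = 354
{Dover, Holm, Vance}: R1→Holm 6·20=120, R2→Holm 2·20=40, R3→Vance 5·10=50, R4→Vance 2·4=8, R5→Holm 3·7=21, R6→Dover 3·24=72. Service 311; fixed 44; total 355.
{Dover, Irby, Pell, Holm, Vance}: R1→Holm 6·20=120, R2→Holm 2·20=40, R3→Irby 3·10=30, R4→Vance 2·4=8, R5→Holm 3·7=21, R6→Dover 3·24=72. Service 291; fixed 79; total 370.
No other subset beats 351.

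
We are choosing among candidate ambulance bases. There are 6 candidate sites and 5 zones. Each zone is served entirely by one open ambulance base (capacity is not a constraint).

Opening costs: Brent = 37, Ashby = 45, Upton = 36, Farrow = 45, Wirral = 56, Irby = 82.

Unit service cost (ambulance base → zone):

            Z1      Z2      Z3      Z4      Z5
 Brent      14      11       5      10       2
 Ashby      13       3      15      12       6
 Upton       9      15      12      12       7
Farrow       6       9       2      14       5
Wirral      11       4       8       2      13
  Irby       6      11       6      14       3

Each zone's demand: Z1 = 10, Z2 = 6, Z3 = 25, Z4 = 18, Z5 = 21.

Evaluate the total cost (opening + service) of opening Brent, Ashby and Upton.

Each zone is assigned to its cheapest site among the open ones.
{Brent, Ashby, Upton}: Z1→Upton 9·10=90, Z2→Ashby 3·6=18, Z3→Brent 5·25=125, Z4→Brent 10·18=180, Z5→Brent 2·21=42. Service 455; fixed 118; total 573.

Total cost: 573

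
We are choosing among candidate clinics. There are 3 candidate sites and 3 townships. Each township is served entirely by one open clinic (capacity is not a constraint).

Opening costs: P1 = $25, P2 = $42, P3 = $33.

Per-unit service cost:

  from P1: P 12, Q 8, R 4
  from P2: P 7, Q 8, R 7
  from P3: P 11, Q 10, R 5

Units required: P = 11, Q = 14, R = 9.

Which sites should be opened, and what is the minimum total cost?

Open P1 and P2; minimum total cost 292.

For any fixed open set, each township goes to its cheapest open site; total = fixed + service.
{P1, P2}: P→P2 7·11=77, Q→P1 8·14=112, R→P1 4·9=36. Service 225; fixed 67; total 292.
{P2}: P→P2 7·11=77, Q→P2 8·14=112, R→P2 7·9=63. Service 252; fixed 42; total 294.
{P1}: service 280 + fixed 25 = 305
{P1, P2, P3}: service 225 + fixed 100 = 325
No other subset beats 292.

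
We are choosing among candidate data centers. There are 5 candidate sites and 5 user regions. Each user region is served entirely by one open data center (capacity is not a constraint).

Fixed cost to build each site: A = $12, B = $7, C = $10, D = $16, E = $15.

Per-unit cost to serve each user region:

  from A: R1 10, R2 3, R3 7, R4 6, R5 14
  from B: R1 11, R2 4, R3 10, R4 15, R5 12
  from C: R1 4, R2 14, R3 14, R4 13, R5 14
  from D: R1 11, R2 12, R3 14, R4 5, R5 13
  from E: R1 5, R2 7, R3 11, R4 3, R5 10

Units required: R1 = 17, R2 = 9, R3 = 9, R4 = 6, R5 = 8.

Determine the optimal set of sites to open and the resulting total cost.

Open A, C and E; minimum total cost 293.

For any fixed open set, each user region goes to its cheapest open site; total = fixed + service.
{A, C, E}: R1→C 4·17=68, R2→A 3·9=27, R3→A 7·9=63, R4→E 3·6=18, R5→E 10·8=80. Service 256; fixed 37; total 293.
{A, B, C, E}: service 256 + fixed 44 = 300
{A, E}: R1→E 5·17=85, R2→A 3·9=27, R3→A 7·9=63, R4→E 3·6=18, R5→E 10·8=80. Service 273; fixed 27; total 300.
{A, B, C, D, E}: service 256 + fixed 60 = 316
No other subset beats 293.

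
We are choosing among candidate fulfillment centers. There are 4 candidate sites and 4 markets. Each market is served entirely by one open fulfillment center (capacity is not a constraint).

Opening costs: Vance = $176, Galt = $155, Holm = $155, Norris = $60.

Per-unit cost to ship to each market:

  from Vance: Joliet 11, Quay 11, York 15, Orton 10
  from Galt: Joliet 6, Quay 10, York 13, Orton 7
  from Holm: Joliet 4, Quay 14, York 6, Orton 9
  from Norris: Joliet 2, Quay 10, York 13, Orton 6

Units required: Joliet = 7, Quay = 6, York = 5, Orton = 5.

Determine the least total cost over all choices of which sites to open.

Minimum total cost: 229

For any fixed open set, each market goes to its cheapest open site; total = fixed + service.
{Norris}: Joliet→Norris 2·7=14, Quay→Norris 10·6=60, York→Norris 13·5=65, Orton→Norris 6·5=30. Service 169; fixed 60; total 229.
{Holm}: Joliet→Holm 4·7=28, Quay→Holm 14·6=84, York→Holm 6·5=30, Orton→Holm 9·5=45. Service 187; fixed 155; total 342.
{Holm, Norris}: Joliet→Norris 2·7=14, Quay→Norris 10·6=60, York→Holm 6·5=30, Orton→Norris 6·5=30. Service 134; fixed 215; total 349.
{Vance, Galt, Holm, Norris}: service 134 + fixed 546 = 680
(All 15 nonempty subsets were checked; Norris only is lowest.)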